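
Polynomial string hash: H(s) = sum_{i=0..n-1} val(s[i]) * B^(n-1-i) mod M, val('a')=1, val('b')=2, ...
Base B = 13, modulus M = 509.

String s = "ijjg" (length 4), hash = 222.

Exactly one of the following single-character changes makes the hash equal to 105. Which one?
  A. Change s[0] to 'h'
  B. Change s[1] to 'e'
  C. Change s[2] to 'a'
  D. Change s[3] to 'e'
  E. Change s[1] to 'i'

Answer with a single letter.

Answer: C

Derivation:
Option A: s[0]='i'->'h', delta=(8-9)*13^3 mod 509 = 348, hash=222+348 mod 509 = 61
Option B: s[1]='j'->'e', delta=(5-10)*13^2 mod 509 = 173, hash=222+173 mod 509 = 395
Option C: s[2]='j'->'a', delta=(1-10)*13^1 mod 509 = 392, hash=222+392 mod 509 = 105 <-- target
Option D: s[3]='g'->'e', delta=(5-7)*13^0 mod 509 = 507, hash=222+507 mod 509 = 220
Option E: s[1]='j'->'i', delta=(9-10)*13^2 mod 509 = 340, hash=222+340 mod 509 = 53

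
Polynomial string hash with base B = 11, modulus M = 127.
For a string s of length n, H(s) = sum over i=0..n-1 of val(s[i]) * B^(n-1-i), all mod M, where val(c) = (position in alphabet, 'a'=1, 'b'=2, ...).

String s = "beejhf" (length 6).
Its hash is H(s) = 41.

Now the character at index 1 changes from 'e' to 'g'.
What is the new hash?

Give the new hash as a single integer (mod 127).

val('e') = 5, val('g') = 7
Position k = 1, exponent = n-1-k = 4
B^4 mod M = 11^4 mod 127 = 36
Delta = (7 - 5) * 36 mod 127 = 72
New hash = (41 + 72) mod 127 = 113

Answer: 113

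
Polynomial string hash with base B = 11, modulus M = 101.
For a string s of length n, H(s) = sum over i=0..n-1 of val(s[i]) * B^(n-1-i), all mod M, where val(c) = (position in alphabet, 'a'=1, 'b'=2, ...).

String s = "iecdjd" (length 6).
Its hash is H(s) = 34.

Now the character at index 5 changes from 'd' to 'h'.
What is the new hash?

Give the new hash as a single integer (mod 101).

val('d') = 4, val('h') = 8
Position k = 5, exponent = n-1-k = 0
B^0 mod M = 11^0 mod 101 = 1
Delta = (8 - 4) * 1 mod 101 = 4
New hash = (34 + 4) mod 101 = 38

Answer: 38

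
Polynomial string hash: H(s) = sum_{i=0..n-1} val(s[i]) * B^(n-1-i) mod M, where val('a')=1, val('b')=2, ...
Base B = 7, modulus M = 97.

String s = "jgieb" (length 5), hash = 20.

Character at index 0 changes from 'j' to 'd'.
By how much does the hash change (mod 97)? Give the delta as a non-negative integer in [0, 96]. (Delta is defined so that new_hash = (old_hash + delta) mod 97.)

Delta formula: (val(new) - val(old)) * B^(n-1-k) mod M
  val('d') - val('j') = 4 - 10 = -6
  B^(n-1-k) = 7^4 mod 97 = 73
  Delta = -6 * 73 mod 97 = 47

Answer: 47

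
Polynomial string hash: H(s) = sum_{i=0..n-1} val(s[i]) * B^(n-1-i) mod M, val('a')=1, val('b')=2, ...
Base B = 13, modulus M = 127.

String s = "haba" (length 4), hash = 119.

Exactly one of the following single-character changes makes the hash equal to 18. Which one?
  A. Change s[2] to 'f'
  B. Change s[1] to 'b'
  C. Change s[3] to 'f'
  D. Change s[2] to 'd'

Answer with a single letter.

Option A: s[2]='b'->'f', delta=(6-2)*13^1 mod 127 = 52, hash=119+52 mod 127 = 44
Option B: s[1]='a'->'b', delta=(2-1)*13^2 mod 127 = 42, hash=119+42 mod 127 = 34
Option C: s[3]='a'->'f', delta=(6-1)*13^0 mod 127 = 5, hash=119+5 mod 127 = 124
Option D: s[2]='b'->'d', delta=(4-2)*13^1 mod 127 = 26, hash=119+26 mod 127 = 18 <-- target

Answer: D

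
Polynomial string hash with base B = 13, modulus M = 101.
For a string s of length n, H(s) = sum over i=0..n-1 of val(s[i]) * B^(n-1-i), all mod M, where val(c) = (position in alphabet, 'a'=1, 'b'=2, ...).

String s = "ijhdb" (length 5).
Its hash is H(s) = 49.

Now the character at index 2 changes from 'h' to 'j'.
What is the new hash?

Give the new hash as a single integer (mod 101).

Answer: 84

Derivation:
val('h') = 8, val('j') = 10
Position k = 2, exponent = n-1-k = 2
B^2 mod M = 13^2 mod 101 = 68
Delta = (10 - 8) * 68 mod 101 = 35
New hash = (49 + 35) mod 101 = 84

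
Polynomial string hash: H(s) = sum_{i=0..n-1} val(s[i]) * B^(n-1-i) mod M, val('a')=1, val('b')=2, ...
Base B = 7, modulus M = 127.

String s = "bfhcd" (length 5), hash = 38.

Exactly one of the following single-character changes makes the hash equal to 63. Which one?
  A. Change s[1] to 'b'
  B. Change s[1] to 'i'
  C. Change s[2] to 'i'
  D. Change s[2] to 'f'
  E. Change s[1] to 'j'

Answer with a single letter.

Answer: A

Derivation:
Option A: s[1]='f'->'b', delta=(2-6)*7^3 mod 127 = 25, hash=38+25 mod 127 = 63 <-- target
Option B: s[1]='f'->'i', delta=(9-6)*7^3 mod 127 = 13, hash=38+13 mod 127 = 51
Option C: s[2]='h'->'i', delta=(9-8)*7^2 mod 127 = 49, hash=38+49 mod 127 = 87
Option D: s[2]='h'->'f', delta=(6-8)*7^2 mod 127 = 29, hash=38+29 mod 127 = 67
Option E: s[1]='f'->'j', delta=(10-6)*7^3 mod 127 = 102, hash=38+102 mod 127 = 13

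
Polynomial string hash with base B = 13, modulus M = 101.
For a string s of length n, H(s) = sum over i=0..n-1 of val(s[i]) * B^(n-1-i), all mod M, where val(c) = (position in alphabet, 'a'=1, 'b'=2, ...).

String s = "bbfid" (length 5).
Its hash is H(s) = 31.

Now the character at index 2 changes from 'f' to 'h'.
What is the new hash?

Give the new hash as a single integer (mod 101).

val('f') = 6, val('h') = 8
Position k = 2, exponent = n-1-k = 2
B^2 mod M = 13^2 mod 101 = 68
Delta = (8 - 6) * 68 mod 101 = 35
New hash = (31 + 35) mod 101 = 66

Answer: 66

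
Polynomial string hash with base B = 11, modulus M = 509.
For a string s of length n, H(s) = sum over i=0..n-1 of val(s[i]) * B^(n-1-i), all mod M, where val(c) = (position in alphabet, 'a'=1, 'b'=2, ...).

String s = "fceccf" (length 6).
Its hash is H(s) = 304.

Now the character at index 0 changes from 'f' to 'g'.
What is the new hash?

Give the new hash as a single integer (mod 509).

val('f') = 6, val('g') = 7
Position k = 0, exponent = n-1-k = 5
B^5 mod M = 11^5 mod 509 = 207
Delta = (7 - 6) * 207 mod 509 = 207
New hash = (304 + 207) mod 509 = 2

Answer: 2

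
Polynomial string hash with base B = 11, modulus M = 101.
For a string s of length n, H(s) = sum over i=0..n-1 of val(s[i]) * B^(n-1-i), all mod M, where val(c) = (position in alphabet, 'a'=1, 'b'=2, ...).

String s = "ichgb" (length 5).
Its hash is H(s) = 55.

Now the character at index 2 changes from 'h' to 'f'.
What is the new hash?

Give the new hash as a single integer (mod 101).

Answer: 15

Derivation:
val('h') = 8, val('f') = 6
Position k = 2, exponent = n-1-k = 2
B^2 mod M = 11^2 mod 101 = 20
Delta = (6 - 8) * 20 mod 101 = 61
New hash = (55 + 61) mod 101 = 15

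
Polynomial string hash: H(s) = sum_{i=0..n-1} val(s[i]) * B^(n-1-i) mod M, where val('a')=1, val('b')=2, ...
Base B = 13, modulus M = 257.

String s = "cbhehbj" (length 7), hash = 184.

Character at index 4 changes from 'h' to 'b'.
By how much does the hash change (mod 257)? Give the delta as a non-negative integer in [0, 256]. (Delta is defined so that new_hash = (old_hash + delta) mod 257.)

Answer: 14

Derivation:
Delta formula: (val(new) - val(old)) * B^(n-1-k) mod M
  val('b') - val('h') = 2 - 8 = -6
  B^(n-1-k) = 13^2 mod 257 = 169
  Delta = -6 * 169 mod 257 = 14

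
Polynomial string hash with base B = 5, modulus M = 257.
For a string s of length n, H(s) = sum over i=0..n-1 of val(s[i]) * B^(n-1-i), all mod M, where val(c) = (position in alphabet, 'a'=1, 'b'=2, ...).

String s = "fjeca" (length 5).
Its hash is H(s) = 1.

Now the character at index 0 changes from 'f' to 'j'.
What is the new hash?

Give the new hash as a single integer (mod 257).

val('f') = 6, val('j') = 10
Position k = 0, exponent = n-1-k = 4
B^4 mod M = 5^4 mod 257 = 111
Delta = (10 - 6) * 111 mod 257 = 187
New hash = (1 + 187) mod 257 = 188

Answer: 188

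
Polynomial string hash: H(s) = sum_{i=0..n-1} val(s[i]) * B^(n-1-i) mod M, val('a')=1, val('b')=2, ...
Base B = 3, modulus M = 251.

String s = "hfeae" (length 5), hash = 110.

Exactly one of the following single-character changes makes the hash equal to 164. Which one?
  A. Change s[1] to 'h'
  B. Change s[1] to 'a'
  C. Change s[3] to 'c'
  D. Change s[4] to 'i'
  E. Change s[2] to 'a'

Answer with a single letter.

Option A: s[1]='f'->'h', delta=(8-6)*3^3 mod 251 = 54, hash=110+54 mod 251 = 164 <-- target
Option B: s[1]='f'->'a', delta=(1-6)*3^3 mod 251 = 116, hash=110+116 mod 251 = 226
Option C: s[3]='a'->'c', delta=(3-1)*3^1 mod 251 = 6, hash=110+6 mod 251 = 116
Option D: s[4]='e'->'i', delta=(9-5)*3^0 mod 251 = 4, hash=110+4 mod 251 = 114
Option E: s[2]='e'->'a', delta=(1-5)*3^2 mod 251 = 215, hash=110+215 mod 251 = 74

Answer: A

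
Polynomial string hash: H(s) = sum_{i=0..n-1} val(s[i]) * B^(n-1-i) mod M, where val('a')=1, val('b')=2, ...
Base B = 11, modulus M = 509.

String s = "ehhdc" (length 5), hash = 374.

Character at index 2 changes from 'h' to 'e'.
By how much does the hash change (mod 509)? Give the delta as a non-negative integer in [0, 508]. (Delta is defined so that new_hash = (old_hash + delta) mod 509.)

Delta formula: (val(new) - val(old)) * B^(n-1-k) mod M
  val('e') - val('h') = 5 - 8 = -3
  B^(n-1-k) = 11^2 mod 509 = 121
  Delta = -3 * 121 mod 509 = 146

Answer: 146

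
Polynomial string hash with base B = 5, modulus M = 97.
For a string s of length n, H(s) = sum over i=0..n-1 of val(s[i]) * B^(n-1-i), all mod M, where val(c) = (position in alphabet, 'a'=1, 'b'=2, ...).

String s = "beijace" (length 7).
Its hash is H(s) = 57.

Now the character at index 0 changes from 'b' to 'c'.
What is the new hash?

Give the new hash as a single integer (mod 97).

val('b') = 2, val('c') = 3
Position k = 0, exponent = n-1-k = 6
B^6 mod M = 5^6 mod 97 = 8
Delta = (3 - 2) * 8 mod 97 = 8
New hash = (57 + 8) mod 97 = 65

Answer: 65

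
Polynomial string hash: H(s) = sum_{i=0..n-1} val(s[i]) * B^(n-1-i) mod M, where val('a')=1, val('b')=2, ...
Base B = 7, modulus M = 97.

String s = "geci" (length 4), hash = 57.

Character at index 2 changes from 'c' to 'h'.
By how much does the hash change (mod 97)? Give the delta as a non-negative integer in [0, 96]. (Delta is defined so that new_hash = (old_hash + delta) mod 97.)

Delta formula: (val(new) - val(old)) * B^(n-1-k) mod M
  val('h') - val('c') = 8 - 3 = 5
  B^(n-1-k) = 7^1 mod 97 = 7
  Delta = 5 * 7 mod 97 = 35

Answer: 35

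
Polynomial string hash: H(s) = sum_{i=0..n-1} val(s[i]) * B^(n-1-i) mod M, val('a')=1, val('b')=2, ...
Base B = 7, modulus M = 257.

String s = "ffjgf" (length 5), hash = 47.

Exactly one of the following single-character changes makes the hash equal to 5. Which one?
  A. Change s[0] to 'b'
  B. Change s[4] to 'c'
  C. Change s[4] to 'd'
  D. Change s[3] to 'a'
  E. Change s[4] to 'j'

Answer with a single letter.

Option A: s[0]='f'->'b', delta=(2-6)*7^4 mod 257 = 162, hash=47+162 mod 257 = 209
Option B: s[4]='f'->'c', delta=(3-6)*7^0 mod 257 = 254, hash=47+254 mod 257 = 44
Option C: s[4]='f'->'d', delta=(4-6)*7^0 mod 257 = 255, hash=47+255 mod 257 = 45
Option D: s[3]='g'->'a', delta=(1-7)*7^1 mod 257 = 215, hash=47+215 mod 257 = 5 <-- target
Option E: s[4]='f'->'j', delta=(10-6)*7^0 mod 257 = 4, hash=47+4 mod 257 = 51

Answer: D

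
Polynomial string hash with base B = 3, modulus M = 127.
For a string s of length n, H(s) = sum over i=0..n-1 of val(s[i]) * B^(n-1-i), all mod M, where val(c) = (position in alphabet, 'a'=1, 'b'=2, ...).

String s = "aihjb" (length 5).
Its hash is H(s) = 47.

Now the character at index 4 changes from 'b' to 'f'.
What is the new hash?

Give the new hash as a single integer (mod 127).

Answer: 51

Derivation:
val('b') = 2, val('f') = 6
Position k = 4, exponent = n-1-k = 0
B^0 mod M = 3^0 mod 127 = 1
Delta = (6 - 2) * 1 mod 127 = 4
New hash = (47 + 4) mod 127 = 51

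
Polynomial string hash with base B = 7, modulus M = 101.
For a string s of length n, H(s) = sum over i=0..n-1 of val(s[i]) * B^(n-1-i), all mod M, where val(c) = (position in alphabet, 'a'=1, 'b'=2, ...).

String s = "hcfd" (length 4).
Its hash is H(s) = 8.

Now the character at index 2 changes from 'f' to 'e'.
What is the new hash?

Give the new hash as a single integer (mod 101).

val('f') = 6, val('e') = 5
Position k = 2, exponent = n-1-k = 1
B^1 mod M = 7^1 mod 101 = 7
Delta = (5 - 6) * 7 mod 101 = 94
New hash = (8 + 94) mod 101 = 1

Answer: 1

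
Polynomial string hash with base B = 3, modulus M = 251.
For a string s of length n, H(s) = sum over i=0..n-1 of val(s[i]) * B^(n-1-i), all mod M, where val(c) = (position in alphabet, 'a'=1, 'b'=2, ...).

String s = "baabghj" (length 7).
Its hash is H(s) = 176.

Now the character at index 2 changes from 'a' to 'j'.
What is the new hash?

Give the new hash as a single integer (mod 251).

val('a') = 1, val('j') = 10
Position k = 2, exponent = n-1-k = 4
B^4 mod M = 3^4 mod 251 = 81
Delta = (10 - 1) * 81 mod 251 = 227
New hash = (176 + 227) mod 251 = 152

Answer: 152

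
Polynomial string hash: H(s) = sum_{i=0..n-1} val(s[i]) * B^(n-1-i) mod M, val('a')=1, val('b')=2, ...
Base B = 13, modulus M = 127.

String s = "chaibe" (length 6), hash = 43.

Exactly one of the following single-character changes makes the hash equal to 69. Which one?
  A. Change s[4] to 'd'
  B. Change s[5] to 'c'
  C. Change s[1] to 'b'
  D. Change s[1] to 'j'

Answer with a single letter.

Option A: s[4]='b'->'d', delta=(4-2)*13^1 mod 127 = 26, hash=43+26 mod 127 = 69 <-- target
Option B: s[5]='e'->'c', delta=(3-5)*13^0 mod 127 = 125, hash=43+125 mod 127 = 41
Option C: s[1]='h'->'b', delta=(2-8)*13^4 mod 127 = 84, hash=43+84 mod 127 = 0
Option D: s[1]='h'->'j', delta=(10-8)*13^4 mod 127 = 99, hash=43+99 mod 127 = 15

Answer: A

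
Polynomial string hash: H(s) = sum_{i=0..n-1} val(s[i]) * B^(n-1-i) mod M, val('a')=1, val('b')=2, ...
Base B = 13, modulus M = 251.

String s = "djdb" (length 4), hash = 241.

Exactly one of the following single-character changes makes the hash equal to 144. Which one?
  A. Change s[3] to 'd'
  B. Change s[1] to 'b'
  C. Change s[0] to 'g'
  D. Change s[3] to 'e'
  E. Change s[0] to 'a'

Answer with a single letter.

Option A: s[3]='b'->'d', delta=(4-2)*13^0 mod 251 = 2, hash=241+2 mod 251 = 243
Option B: s[1]='j'->'b', delta=(2-10)*13^2 mod 251 = 154, hash=241+154 mod 251 = 144 <-- target
Option C: s[0]='d'->'g', delta=(7-4)*13^3 mod 251 = 65, hash=241+65 mod 251 = 55
Option D: s[3]='b'->'e', delta=(5-2)*13^0 mod 251 = 3, hash=241+3 mod 251 = 244
Option E: s[0]='d'->'a', delta=(1-4)*13^3 mod 251 = 186, hash=241+186 mod 251 = 176

Answer: B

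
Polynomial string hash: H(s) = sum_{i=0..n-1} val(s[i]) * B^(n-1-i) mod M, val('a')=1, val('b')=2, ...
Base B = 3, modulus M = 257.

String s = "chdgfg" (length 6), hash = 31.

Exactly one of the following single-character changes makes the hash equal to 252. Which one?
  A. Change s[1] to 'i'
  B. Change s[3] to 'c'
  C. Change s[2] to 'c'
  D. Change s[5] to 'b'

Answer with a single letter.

Answer: B

Derivation:
Option A: s[1]='h'->'i', delta=(9-8)*3^4 mod 257 = 81, hash=31+81 mod 257 = 112
Option B: s[3]='g'->'c', delta=(3-7)*3^2 mod 257 = 221, hash=31+221 mod 257 = 252 <-- target
Option C: s[2]='d'->'c', delta=(3-4)*3^3 mod 257 = 230, hash=31+230 mod 257 = 4
Option D: s[5]='g'->'b', delta=(2-7)*3^0 mod 257 = 252, hash=31+252 mod 257 = 26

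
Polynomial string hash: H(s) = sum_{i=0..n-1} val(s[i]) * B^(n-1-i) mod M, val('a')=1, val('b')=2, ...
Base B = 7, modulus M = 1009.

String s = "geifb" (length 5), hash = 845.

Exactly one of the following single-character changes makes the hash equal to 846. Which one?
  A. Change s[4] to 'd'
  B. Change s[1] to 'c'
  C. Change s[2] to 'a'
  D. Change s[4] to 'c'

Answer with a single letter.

Option A: s[4]='b'->'d', delta=(4-2)*7^0 mod 1009 = 2, hash=845+2 mod 1009 = 847
Option B: s[1]='e'->'c', delta=(3-5)*7^3 mod 1009 = 323, hash=845+323 mod 1009 = 159
Option C: s[2]='i'->'a', delta=(1-9)*7^2 mod 1009 = 617, hash=845+617 mod 1009 = 453
Option D: s[4]='b'->'c', delta=(3-2)*7^0 mod 1009 = 1, hash=845+1 mod 1009 = 846 <-- target

Answer: D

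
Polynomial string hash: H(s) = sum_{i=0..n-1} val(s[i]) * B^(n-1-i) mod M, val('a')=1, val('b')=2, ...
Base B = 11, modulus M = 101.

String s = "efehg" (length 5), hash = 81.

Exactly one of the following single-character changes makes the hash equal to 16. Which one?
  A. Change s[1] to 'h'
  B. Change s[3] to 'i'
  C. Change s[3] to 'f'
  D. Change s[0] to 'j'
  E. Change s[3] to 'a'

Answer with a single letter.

Answer: A

Derivation:
Option A: s[1]='f'->'h', delta=(8-6)*11^3 mod 101 = 36, hash=81+36 mod 101 = 16 <-- target
Option B: s[3]='h'->'i', delta=(9-8)*11^1 mod 101 = 11, hash=81+11 mod 101 = 92
Option C: s[3]='h'->'f', delta=(6-8)*11^1 mod 101 = 79, hash=81+79 mod 101 = 59
Option D: s[0]='e'->'j', delta=(10-5)*11^4 mod 101 = 81, hash=81+81 mod 101 = 61
Option E: s[3]='h'->'a', delta=(1-8)*11^1 mod 101 = 24, hash=81+24 mod 101 = 4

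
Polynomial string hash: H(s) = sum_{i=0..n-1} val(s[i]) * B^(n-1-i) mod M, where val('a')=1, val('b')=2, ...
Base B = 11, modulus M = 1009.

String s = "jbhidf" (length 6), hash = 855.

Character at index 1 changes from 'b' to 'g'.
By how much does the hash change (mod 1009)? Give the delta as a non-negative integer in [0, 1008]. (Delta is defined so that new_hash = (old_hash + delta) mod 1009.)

Delta formula: (val(new) - val(old)) * B^(n-1-k) mod M
  val('g') - val('b') = 7 - 2 = 5
  B^(n-1-k) = 11^4 mod 1009 = 515
  Delta = 5 * 515 mod 1009 = 557

Answer: 557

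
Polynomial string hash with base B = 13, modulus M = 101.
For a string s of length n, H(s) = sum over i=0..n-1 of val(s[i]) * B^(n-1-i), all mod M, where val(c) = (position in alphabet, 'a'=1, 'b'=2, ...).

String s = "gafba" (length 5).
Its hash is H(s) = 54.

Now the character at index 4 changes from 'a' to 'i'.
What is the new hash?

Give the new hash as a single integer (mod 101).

val('a') = 1, val('i') = 9
Position k = 4, exponent = n-1-k = 0
B^0 mod M = 13^0 mod 101 = 1
Delta = (9 - 1) * 1 mod 101 = 8
New hash = (54 + 8) mod 101 = 62

Answer: 62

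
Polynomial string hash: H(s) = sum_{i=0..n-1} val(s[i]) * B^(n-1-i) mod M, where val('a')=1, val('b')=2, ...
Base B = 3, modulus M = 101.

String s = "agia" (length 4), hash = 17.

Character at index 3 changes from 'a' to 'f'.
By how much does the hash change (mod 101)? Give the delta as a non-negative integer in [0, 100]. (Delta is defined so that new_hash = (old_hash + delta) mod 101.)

Delta formula: (val(new) - val(old)) * B^(n-1-k) mod M
  val('f') - val('a') = 6 - 1 = 5
  B^(n-1-k) = 3^0 mod 101 = 1
  Delta = 5 * 1 mod 101 = 5

Answer: 5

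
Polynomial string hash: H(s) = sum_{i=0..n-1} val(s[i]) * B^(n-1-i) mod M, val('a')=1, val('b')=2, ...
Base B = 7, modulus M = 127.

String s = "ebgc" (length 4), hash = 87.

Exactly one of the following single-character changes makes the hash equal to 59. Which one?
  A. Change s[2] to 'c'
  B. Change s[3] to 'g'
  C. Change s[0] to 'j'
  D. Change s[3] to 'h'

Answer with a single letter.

Option A: s[2]='g'->'c', delta=(3-7)*7^1 mod 127 = 99, hash=87+99 mod 127 = 59 <-- target
Option B: s[3]='c'->'g', delta=(7-3)*7^0 mod 127 = 4, hash=87+4 mod 127 = 91
Option C: s[0]='e'->'j', delta=(10-5)*7^3 mod 127 = 64, hash=87+64 mod 127 = 24
Option D: s[3]='c'->'h', delta=(8-3)*7^0 mod 127 = 5, hash=87+5 mod 127 = 92

Answer: A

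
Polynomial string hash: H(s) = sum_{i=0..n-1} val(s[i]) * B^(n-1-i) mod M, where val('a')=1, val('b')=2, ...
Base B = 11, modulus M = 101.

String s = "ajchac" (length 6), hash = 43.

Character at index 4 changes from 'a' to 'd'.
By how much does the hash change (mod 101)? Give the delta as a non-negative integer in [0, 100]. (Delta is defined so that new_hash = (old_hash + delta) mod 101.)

Answer: 33

Derivation:
Delta formula: (val(new) - val(old)) * B^(n-1-k) mod M
  val('d') - val('a') = 4 - 1 = 3
  B^(n-1-k) = 11^1 mod 101 = 11
  Delta = 3 * 11 mod 101 = 33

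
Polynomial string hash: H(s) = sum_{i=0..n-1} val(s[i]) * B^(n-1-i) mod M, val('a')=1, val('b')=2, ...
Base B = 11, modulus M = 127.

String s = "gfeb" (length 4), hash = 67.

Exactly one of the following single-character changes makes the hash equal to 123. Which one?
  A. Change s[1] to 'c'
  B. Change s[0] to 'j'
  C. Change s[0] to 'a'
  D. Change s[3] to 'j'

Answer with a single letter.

Answer: B

Derivation:
Option A: s[1]='f'->'c', delta=(3-6)*11^2 mod 127 = 18, hash=67+18 mod 127 = 85
Option B: s[0]='g'->'j', delta=(10-7)*11^3 mod 127 = 56, hash=67+56 mod 127 = 123 <-- target
Option C: s[0]='g'->'a', delta=(1-7)*11^3 mod 127 = 15, hash=67+15 mod 127 = 82
Option D: s[3]='b'->'j', delta=(10-2)*11^0 mod 127 = 8, hash=67+8 mod 127 = 75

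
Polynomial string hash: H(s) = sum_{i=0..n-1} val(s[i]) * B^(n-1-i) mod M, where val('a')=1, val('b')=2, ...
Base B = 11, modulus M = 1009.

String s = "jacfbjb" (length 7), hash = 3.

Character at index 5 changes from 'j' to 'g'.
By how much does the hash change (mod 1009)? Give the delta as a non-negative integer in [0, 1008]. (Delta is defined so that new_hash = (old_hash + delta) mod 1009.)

Delta formula: (val(new) - val(old)) * B^(n-1-k) mod M
  val('g') - val('j') = 7 - 10 = -3
  B^(n-1-k) = 11^1 mod 1009 = 11
  Delta = -3 * 11 mod 1009 = 976

Answer: 976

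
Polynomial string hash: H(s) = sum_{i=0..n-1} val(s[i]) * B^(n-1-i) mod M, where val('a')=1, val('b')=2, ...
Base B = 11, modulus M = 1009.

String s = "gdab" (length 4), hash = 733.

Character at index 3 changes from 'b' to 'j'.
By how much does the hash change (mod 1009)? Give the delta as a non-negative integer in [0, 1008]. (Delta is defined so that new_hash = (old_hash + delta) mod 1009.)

Answer: 8

Derivation:
Delta formula: (val(new) - val(old)) * B^(n-1-k) mod M
  val('j') - val('b') = 10 - 2 = 8
  B^(n-1-k) = 11^0 mod 1009 = 1
  Delta = 8 * 1 mod 1009 = 8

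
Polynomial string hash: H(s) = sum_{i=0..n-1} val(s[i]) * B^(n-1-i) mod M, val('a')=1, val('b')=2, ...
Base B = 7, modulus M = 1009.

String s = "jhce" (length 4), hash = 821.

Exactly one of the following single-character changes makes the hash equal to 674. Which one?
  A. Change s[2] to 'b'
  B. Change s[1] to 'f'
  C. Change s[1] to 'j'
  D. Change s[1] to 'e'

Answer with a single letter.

Answer: D

Derivation:
Option A: s[2]='c'->'b', delta=(2-3)*7^1 mod 1009 = 1002, hash=821+1002 mod 1009 = 814
Option B: s[1]='h'->'f', delta=(6-8)*7^2 mod 1009 = 911, hash=821+911 mod 1009 = 723
Option C: s[1]='h'->'j', delta=(10-8)*7^2 mod 1009 = 98, hash=821+98 mod 1009 = 919
Option D: s[1]='h'->'e', delta=(5-8)*7^2 mod 1009 = 862, hash=821+862 mod 1009 = 674 <-- target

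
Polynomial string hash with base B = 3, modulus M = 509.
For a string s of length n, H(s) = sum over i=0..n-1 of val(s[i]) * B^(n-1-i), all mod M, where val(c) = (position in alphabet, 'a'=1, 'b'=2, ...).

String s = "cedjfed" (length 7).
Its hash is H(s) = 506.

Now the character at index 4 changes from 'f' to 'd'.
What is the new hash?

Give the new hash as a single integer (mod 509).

Answer: 488

Derivation:
val('f') = 6, val('d') = 4
Position k = 4, exponent = n-1-k = 2
B^2 mod M = 3^2 mod 509 = 9
Delta = (4 - 6) * 9 mod 509 = 491
New hash = (506 + 491) mod 509 = 488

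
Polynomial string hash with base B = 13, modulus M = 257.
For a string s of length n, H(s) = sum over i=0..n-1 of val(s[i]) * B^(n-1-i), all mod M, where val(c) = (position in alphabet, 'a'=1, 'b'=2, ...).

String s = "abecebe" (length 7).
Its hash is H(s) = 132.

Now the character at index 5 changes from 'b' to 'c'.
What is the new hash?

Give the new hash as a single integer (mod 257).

val('b') = 2, val('c') = 3
Position k = 5, exponent = n-1-k = 1
B^1 mod M = 13^1 mod 257 = 13
Delta = (3 - 2) * 13 mod 257 = 13
New hash = (132 + 13) mod 257 = 145

Answer: 145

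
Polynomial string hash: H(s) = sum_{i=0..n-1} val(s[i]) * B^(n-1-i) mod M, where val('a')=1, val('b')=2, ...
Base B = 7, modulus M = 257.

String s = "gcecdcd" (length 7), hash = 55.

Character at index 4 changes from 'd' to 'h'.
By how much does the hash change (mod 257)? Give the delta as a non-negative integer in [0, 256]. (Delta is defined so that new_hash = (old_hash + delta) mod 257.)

Answer: 196

Derivation:
Delta formula: (val(new) - val(old)) * B^(n-1-k) mod M
  val('h') - val('d') = 8 - 4 = 4
  B^(n-1-k) = 7^2 mod 257 = 49
  Delta = 4 * 49 mod 257 = 196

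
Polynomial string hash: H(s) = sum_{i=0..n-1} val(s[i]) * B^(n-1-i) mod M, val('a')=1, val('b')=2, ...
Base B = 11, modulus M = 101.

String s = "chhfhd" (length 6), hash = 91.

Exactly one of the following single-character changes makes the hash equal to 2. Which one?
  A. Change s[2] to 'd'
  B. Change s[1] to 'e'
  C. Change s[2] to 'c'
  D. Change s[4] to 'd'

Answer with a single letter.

Option A: s[2]='h'->'d', delta=(4-8)*11^3 mod 101 = 29, hash=91+29 mod 101 = 19
Option B: s[1]='h'->'e', delta=(5-8)*11^4 mod 101 = 12, hash=91+12 mod 101 = 2 <-- target
Option C: s[2]='h'->'c', delta=(3-8)*11^3 mod 101 = 11, hash=91+11 mod 101 = 1
Option D: s[4]='h'->'d', delta=(4-8)*11^1 mod 101 = 57, hash=91+57 mod 101 = 47

Answer: B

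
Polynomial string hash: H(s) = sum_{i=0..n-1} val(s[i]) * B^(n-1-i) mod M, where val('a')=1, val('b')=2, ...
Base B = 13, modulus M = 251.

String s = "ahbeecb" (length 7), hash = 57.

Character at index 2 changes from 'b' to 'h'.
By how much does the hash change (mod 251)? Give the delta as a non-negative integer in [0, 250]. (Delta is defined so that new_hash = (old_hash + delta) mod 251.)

Answer: 184

Derivation:
Delta formula: (val(new) - val(old)) * B^(n-1-k) mod M
  val('h') - val('b') = 8 - 2 = 6
  B^(n-1-k) = 13^4 mod 251 = 198
  Delta = 6 * 198 mod 251 = 184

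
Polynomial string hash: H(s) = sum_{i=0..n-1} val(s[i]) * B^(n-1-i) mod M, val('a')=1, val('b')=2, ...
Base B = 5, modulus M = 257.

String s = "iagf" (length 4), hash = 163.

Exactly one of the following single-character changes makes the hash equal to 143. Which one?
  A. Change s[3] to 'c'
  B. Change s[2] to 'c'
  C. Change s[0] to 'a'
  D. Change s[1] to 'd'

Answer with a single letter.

Option A: s[3]='f'->'c', delta=(3-6)*5^0 mod 257 = 254, hash=163+254 mod 257 = 160
Option B: s[2]='g'->'c', delta=(3-7)*5^1 mod 257 = 237, hash=163+237 mod 257 = 143 <-- target
Option C: s[0]='i'->'a', delta=(1-9)*5^3 mod 257 = 28, hash=163+28 mod 257 = 191
Option D: s[1]='a'->'d', delta=(4-1)*5^2 mod 257 = 75, hash=163+75 mod 257 = 238

Answer: B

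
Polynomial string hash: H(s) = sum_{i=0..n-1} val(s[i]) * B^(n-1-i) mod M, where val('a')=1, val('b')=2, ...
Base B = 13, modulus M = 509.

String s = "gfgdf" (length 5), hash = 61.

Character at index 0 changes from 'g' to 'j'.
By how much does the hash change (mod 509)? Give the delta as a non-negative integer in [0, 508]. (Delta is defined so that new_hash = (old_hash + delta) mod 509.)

Answer: 171

Derivation:
Delta formula: (val(new) - val(old)) * B^(n-1-k) mod M
  val('j') - val('g') = 10 - 7 = 3
  B^(n-1-k) = 13^4 mod 509 = 57
  Delta = 3 * 57 mod 509 = 171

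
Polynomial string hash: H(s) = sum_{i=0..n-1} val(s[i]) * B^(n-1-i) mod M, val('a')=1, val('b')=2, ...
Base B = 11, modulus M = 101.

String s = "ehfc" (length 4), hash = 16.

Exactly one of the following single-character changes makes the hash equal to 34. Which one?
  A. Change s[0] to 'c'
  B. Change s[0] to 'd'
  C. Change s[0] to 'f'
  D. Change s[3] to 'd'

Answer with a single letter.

Answer: C

Derivation:
Option A: s[0]='e'->'c', delta=(3-5)*11^3 mod 101 = 65, hash=16+65 mod 101 = 81
Option B: s[0]='e'->'d', delta=(4-5)*11^3 mod 101 = 83, hash=16+83 mod 101 = 99
Option C: s[0]='e'->'f', delta=(6-5)*11^3 mod 101 = 18, hash=16+18 mod 101 = 34 <-- target
Option D: s[3]='c'->'d', delta=(4-3)*11^0 mod 101 = 1, hash=16+1 mod 101 = 17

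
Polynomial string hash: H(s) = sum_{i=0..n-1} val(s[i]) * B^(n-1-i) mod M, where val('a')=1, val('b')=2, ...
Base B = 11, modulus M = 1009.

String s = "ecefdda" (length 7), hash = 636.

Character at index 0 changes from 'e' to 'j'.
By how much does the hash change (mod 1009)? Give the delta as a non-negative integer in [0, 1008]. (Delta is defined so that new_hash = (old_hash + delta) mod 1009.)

Delta formula: (val(new) - val(old)) * B^(n-1-k) mod M
  val('j') - val('e') = 10 - 5 = 5
  B^(n-1-k) = 11^6 mod 1009 = 766
  Delta = 5 * 766 mod 1009 = 803

Answer: 803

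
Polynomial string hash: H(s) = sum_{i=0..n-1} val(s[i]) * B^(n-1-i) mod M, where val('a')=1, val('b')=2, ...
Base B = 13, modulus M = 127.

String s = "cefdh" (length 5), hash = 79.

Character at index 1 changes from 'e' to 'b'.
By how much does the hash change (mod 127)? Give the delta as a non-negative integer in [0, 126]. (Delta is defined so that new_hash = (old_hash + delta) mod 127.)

Answer: 13

Derivation:
Delta formula: (val(new) - val(old)) * B^(n-1-k) mod M
  val('b') - val('e') = 2 - 5 = -3
  B^(n-1-k) = 13^3 mod 127 = 38
  Delta = -3 * 38 mod 127 = 13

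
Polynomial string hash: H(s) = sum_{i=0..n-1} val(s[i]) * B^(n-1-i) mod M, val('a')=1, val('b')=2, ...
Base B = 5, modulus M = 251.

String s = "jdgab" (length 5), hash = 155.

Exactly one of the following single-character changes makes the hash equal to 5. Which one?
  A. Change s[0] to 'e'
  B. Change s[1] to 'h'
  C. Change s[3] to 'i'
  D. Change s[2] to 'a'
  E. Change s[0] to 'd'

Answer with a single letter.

Answer: D

Derivation:
Option A: s[0]='j'->'e', delta=(5-10)*5^4 mod 251 = 138, hash=155+138 mod 251 = 42
Option B: s[1]='d'->'h', delta=(8-4)*5^3 mod 251 = 249, hash=155+249 mod 251 = 153
Option C: s[3]='a'->'i', delta=(9-1)*5^1 mod 251 = 40, hash=155+40 mod 251 = 195
Option D: s[2]='g'->'a', delta=(1-7)*5^2 mod 251 = 101, hash=155+101 mod 251 = 5 <-- target
Option E: s[0]='j'->'d', delta=(4-10)*5^4 mod 251 = 15, hash=155+15 mod 251 = 170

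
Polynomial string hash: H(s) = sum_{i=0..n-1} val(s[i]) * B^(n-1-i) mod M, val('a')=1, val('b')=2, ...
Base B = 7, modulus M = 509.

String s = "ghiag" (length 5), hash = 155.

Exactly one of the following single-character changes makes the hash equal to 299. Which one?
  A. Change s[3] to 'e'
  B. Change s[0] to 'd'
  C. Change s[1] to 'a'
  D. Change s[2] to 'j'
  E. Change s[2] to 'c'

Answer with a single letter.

Answer: C

Derivation:
Option A: s[3]='a'->'e', delta=(5-1)*7^1 mod 509 = 28, hash=155+28 mod 509 = 183
Option B: s[0]='g'->'d', delta=(4-7)*7^4 mod 509 = 432, hash=155+432 mod 509 = 78
Option C: s[1]='h'->'a', delta=(1-8)*7^3 mod 509 = 144, hash=155+144 mod 509 = 299 <-- target
Option D: s[2]='i'->'j', delta=(10-9)*7^2 mod 509 = 49, hash=155+49 mod 509 = 204
Option E: s[2]='i'->'c', delta=(3-9)*7^2 mod 509 = 215, hash=155+215 mod 509 = 370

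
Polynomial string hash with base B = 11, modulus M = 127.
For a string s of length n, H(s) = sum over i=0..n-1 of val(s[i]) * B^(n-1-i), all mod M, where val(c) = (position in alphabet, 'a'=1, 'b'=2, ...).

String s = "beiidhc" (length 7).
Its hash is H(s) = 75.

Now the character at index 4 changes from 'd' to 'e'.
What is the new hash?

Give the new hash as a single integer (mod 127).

val('d') = 4, val('e') = 5
Position k = 4, exponent = n-1-k = 2
B^2 mod M = 11^2 mod 127 = 121
Delta = (5 - 4) * 121 mod 127 = 121
New hash = (75 + 121) mod 127 = 69

Answer: 69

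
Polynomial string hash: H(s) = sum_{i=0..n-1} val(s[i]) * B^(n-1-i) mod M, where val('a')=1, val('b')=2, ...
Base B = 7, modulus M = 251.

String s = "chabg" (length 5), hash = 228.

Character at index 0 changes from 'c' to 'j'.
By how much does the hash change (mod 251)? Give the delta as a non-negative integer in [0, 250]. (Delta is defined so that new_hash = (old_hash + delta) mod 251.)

Delta formula: (val(new) - val(old)) * B^(n-1-k) mod M
  val('j') - val('c') = 10 - 3 = 7
  B^(n-1-k) = 7^4 mod 251 = 142
  Delta = 7 * 142 mod 251 = 241

Answer: 241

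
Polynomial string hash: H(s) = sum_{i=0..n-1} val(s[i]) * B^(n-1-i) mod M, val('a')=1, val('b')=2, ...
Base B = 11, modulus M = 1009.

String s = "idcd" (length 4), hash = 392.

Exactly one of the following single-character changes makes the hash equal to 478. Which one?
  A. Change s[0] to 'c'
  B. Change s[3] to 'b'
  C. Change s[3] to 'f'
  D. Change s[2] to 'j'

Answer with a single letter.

Option A: s[0]='i'->'c', delta=(3-9)*11^3 mod 1009 = 86, hash=392+86 mod 1009 = 478 <-- target
Option B: s[3]='d'->'b', delta=(2-4)*11^0 mod 1009 = 1007, hash=392+1007 mod 1009 = 390
Option C: s[3]='d'->'f', delta=(6-4)*11^0 mod 1009 = 2, hash=392+2 mod 1009 = 394
Option D: s[2]='c'->'j', delta=(10-3)*11^1 mod 1009 = 77, hash=392+77 mod 1009 = 469

Answer: A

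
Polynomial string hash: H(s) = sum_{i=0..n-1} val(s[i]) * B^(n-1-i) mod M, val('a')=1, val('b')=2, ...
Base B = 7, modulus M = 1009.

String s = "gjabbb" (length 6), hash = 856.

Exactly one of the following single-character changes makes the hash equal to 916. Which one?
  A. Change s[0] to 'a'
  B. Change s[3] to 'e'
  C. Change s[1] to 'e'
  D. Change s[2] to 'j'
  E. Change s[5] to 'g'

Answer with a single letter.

Option A: s[0]='g'->'a', delta=(1-7)*7^5 mod 1009 = 58, hash=856+58 mod 1009 = 914
Option B: s[3]='b'->'e', delta=(5-2)*7^2 mod 1009 = 147, hash=856+147 mod 1009 = 1003
Option C: s[1]='j'->'e', delta=(5-10)*7^4 mod 1009 = 103, hash=856+103 mod 1009 = 959
Option D: s[2]='a'->'j', delta=(10-1)*7^3 mod 1009 = 60, hash=856+60 mod 1009 = 916 <-- target
Option E: s[5]='b'->'g', delta=(7-2)*7^0 mod 1009 = 5, hash=856+5 mod 1009 = 861

Answer: D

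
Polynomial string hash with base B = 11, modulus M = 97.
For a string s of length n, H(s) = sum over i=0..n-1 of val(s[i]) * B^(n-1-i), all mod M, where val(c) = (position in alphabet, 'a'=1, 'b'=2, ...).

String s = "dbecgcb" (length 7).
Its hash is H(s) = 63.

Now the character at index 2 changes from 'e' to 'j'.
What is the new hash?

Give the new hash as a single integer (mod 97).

Answer: 33

Derivation:
val('e') = 5, val('j') = 10
Position k = 2, exponent = n-1-k = 4
B^4 mod M = 11^4 mod 97 = 91
Delta = (10 - 5) * 91 mod 97 = 67
New hash = (63 + 67) mod 97 = 33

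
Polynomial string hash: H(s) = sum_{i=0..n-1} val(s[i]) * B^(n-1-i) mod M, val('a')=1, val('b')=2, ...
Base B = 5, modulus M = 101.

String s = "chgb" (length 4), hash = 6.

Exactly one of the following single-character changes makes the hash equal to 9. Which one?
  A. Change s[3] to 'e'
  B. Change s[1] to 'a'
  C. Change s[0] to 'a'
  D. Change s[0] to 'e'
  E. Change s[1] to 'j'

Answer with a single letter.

Option A: s[3]='b'->'e', delta=(5-2)*5^0 mod 101 = 3, hash=6+3 mod 101 = 9 <-- target
Option B: s[1]='h'->'a', delta=(1-8)*5^2 mod 101 = 27, hash=6+27 mod 101 = 33
Option C: s[0]='c'->'a', delta=(1-3)*5^3 mod 101 = 53, hash=6+53 mod 101 = 59
Option D: s[0]='c'->'e', delta=(5-3)*5^3 mod 101 = 48, hash=6+48 mod 101 = 54
Option E: s[1]='h'->'j', delta=(10-8)*5^2 mod 101 = 50, hash=6+50 mod 101 = 56

Answer: A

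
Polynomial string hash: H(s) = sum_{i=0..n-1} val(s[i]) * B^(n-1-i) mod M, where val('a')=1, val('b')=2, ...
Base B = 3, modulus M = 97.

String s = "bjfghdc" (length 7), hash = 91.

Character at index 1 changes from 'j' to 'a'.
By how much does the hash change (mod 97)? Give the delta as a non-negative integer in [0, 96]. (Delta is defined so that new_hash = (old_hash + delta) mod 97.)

Answer: 44

Derivation:
Delta formula: (val(new) - val(old)) * B^(n-1-k) mod M
  val('a') - val('j') = 1 - 10 = -9
  B^(n-1-k) = 3^5 mod 97 = 49
  Delta = -9 * 49 mod 97 = 44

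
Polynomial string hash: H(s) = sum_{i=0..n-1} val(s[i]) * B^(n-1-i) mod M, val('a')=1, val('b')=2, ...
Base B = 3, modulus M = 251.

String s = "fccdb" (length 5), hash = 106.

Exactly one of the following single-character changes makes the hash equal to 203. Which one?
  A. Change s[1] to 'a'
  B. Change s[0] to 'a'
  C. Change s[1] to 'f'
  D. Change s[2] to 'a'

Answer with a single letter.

Option A: s[1]='c'->'a', delta=(1-3)*3^3 mod 251 = 197, hash=106+197 mod 251 = 52
Option B: s[0]='f'->'a', delta=(1-6)*3^4 mod 251 = 97, hash=106+97 mod 251 = 203 <-- target
Option C: s[1]='c'->'f', delta=(6-3)*3^3 mod 251 = 81, hash=106+81 mod 251 = 187
Option D: s[2]='c'->'a', delta=(1-3)*3^2 mod 251 = 233, hash=106+233 mod 251 = 88

Answer: B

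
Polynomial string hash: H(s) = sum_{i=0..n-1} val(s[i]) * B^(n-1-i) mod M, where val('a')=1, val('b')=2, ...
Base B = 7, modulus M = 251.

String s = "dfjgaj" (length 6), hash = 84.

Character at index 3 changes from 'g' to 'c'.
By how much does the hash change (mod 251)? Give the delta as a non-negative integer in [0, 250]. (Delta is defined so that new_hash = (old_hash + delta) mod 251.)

Answer: 55

Derivation:
Delta formula: (val(new) - val(old)) * B^(n-1-k) mod M
  val('c') - val('g') = 3 - 7 = -4
  B^(n-1-k) = 7^2 mod 251 = 49
  Delta = -4 * 49 mod 251 = 55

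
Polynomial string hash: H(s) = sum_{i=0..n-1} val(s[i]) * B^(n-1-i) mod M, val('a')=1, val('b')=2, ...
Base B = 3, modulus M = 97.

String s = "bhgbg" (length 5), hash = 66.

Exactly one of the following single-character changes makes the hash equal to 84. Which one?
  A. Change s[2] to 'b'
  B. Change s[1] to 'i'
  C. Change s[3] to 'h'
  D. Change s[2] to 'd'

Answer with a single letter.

Answer: C

Derivation:
Option A: s[2]='g'->'b', delta=(2-7)*3^2 mod 97 = 52, hash=66+52 mod 97 = 21
Option B: s[1]='h'->'i', delta=(9-8)*3^3 mod 97 = 27, hash=66+27 mod 97 = 93
Option C: s[3]='b'->'h', delta=(8-2)*3^1 mod 97 = 18, hash=66+18 mod 97 = 84 <-- target
Option D: s[2]='g'->'d', delta=(4-7)*3^2 mod 97 = 70, hash=66+70 mod 97 = 39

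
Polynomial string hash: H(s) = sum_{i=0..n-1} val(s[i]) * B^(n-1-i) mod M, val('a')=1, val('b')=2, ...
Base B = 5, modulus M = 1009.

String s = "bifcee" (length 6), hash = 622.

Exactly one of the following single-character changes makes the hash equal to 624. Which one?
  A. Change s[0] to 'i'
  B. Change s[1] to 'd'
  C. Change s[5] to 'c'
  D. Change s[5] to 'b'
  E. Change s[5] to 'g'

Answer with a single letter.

Answer: E

Derivation:
Option A: s[0]='b'->'i', delta=(9-2)*5^5 mod 1009 = 686, hash=622+686 mod 1009 = 299
Option B: s[1]='i'->'d', delta=(4-9)*5^4 mod 1009 = 911, hash=622+911 mod 1009 = 524
Option C: s[5]='e'->'c', delta=(3-5)*5^0 mod 1009 = 1007, hash=622+1007 mod 1009 = 620
Option D: s[5]='e'->'b', delta=(2-5)*5^0 mod 1009 = 1006, hash=622+1006 mod 1009 = 619
Option E: s[5]='e'->'g', delta=(7-5)*5^0 mod 1009 = 2, hash=622+2 mod 1009 = 624 <-- target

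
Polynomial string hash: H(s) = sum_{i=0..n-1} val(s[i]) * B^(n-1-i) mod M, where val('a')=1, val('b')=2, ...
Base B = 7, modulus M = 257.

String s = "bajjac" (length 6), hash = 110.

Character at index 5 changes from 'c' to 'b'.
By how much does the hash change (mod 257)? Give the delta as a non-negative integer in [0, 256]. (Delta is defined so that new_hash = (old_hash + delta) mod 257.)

Answer: 256

Derivation:
Delta formula: (val(new) - val(old)) * B^(n-1-k) mod M
  val('b') - val('c') = 2 - 3 = -1
  B^(n-1-k) = 7^0 mod 257 = 1
  Delta = -1 * 1 mod 257 = 256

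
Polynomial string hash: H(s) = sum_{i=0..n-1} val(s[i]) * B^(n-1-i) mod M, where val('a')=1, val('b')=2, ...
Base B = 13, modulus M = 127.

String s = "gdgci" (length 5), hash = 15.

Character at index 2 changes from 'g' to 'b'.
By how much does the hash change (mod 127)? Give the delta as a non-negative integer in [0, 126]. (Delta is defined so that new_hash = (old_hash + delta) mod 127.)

Delta formula: (val(new) - val(old)) * B^(n-1-k) mod M
  val('b') - val('g') = 2 - 7 = -5
  B^(n-1-k) = 13^2 mod 127 = 42
  Delta = -5 * 42 mod 127 = 44

Answer: 44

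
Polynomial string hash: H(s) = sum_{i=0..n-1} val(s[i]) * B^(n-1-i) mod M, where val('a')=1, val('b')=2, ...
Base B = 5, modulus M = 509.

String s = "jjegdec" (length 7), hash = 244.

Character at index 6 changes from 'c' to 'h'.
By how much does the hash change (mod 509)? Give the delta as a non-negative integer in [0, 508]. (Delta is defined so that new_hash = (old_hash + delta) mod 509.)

Answer: 5

Derivation:
Delta formula: (val(new) - val(old)) * B^(n-1-k) mod M
  val('h') - val('c') = 8 - 3 = 5
  B^(n-1-k) = 5^0 mod 509 = 1
  Delta = 5 * 1 mod 509 = 5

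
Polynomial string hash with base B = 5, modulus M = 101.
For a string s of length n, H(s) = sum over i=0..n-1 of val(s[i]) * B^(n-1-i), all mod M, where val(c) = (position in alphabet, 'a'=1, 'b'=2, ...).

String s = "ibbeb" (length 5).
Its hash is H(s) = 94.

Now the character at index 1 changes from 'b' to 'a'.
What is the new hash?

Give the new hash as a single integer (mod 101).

Answer: 70

Derivation:
val('b') = 2, val('a') = 1
Position k = 1, exponent = n-1-k = 3
B^3 mod M = 5^3 mod 101 = 24
Delta = (1 - 2) * 24 mod 101 = 77
New hash = (94 + 77) mod 101 = 70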